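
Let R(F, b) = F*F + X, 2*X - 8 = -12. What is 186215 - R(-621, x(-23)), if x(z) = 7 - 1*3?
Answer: -199424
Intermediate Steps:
x(z) = 4 (x(z) = 7 - 3 = 4)
X = -2 (X = 4 + (½)*(-12) = 4 - 6 = -2)
R(F, b) = -2 + F² (R(F, b) = F*F - 2 = F² - 2 = -2 + F²)
186215 - R(-621, x(-23)) = 186215 - (-2 + (-621)²) = 186215 - (-2 + 385641) = 186215 - 1*385639 = 186215 - 385639 = -199424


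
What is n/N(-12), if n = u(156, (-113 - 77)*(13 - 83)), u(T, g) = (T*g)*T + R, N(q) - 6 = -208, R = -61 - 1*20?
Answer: -323668719/202 ≈ -1.6023e+6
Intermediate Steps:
R = -81 (R = -61 - 20 = -81)
N(q) = -202 (N(q) = 6 - 208 = -202)
u(T, g) = -81 + g*T**2 (u(T, g) = (T*g)*T - 81 = g*T**2 - 81 = -81 + g*T**2)
n = 323668719 (n = -81 + ((-113 - 77)*(13 - 83))*156**2 = -81 - 190*(-70)*24336 = -81 + 13300*24336 = -81 + 323668800 = 323668719)
n/N(-12) = 323668719/(-202) = 323668719*(-1/202) = -323668719/202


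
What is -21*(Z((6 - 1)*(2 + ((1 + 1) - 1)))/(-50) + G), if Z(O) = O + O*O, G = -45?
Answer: 5229/5 ≈ 1045.8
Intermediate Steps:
Z(O) = O + O**2
-21*(Z((6 - 1)*(2 + ((1 + 1) - 1)))/(-50) + G) = -21*((((6 - 1)*(2 + ((1 + 1) - 1)))*(1 + (6 - 1)*(2 + ((1 + 1) - 1))))/(-50) - 45) = -21*(((5*(2 + (2 - 1)))*(1 + 5*(2 + (2 - 1))))*(-1/50) - 45) = -21*(((5*(2 + 1))*(1 + 5*(2 + 1)))*(-1/50) - 45) = -21*(((5*3)*(1 + 5*3))*(-1/50) - 45) = -21*((15*(1 + 15))*(-1/50) - 45) = -21*((15*16)*(-1/50) - 45) = -21*(240*(-1/50) - 45) = -21*(-24/5 - 45) = -21*(-249/5) = 5229/5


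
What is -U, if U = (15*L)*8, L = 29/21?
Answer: -1160/7 ≈ -165.71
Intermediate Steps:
L = 29/21 (L = 29*(1/21) = 29/21 ≈ 1.3810)
U = 1160/7 (U = (15*(29/21))*8 = (145/7)*8 = 1160/7 ≈ 165.71)
-U = -1*1160/7 = -1160/7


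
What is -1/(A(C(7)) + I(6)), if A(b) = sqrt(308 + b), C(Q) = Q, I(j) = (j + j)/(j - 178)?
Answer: -43/194142 - 1849*sqrt(35)/194142 ≈ -0.056566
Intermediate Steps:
I(j) = 2*j/(-178 + j) (I(j) = (2*j)/(-178 + j) = 2*j/(-178 + j))
-1/(A(C(7)) + I(6)) = -1/(sqrt(308 + 7) + 2*6/(-178 + 6)) = -1/(sqrt(315) + 2*6/(-172)) = -1/(3*sqrt(35) + 2*6*(-1/172)) = -1/(3*sqrt(35) - 3/43) = -1/(-3/43 + 3*sqrt(35))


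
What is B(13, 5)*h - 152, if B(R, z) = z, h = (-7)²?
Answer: 93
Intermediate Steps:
h = 49
B(13, 5)*h - 152 = 5*49 - 152 = 245 - 152 = 93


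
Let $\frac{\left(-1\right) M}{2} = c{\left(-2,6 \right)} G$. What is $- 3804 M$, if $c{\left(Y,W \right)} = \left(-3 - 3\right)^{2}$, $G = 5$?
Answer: $1369440$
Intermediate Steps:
$c{\left(Y,W \right)} = 36$ ($c{\left(Y,W \right)} = \left(-6\right)^{2} = 36$)
$M = -360$ ($M = - 2 \cdot 36 \cdot 5 = \left(-2\right) 180 = -360$)
$- 3804 M = \left(-3804\right) \left(-360\right) = 1369440$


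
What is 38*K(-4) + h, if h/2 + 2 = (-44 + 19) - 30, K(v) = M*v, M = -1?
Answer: 38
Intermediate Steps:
K(v) = -v
h = -114 (h = -4 + 2*((-44 + 19) - 30) = -4 + 2*(-25 - 30) = -4 + 2*(-55) = -4 - 110 = -114)
38*K(-4) + h = 38*(-1*(-4)) - 114 = 38*4 - 114 = 152 - 114 = 38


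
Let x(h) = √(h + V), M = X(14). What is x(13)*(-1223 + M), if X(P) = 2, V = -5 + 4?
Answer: -2442*√3 ≈ -4229.7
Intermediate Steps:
V = -1
M = 2
x(h) = √(-1 + h) (x(h) = √(h - 1) = √(-1 + h))
x(13)*(-1223 + M) = √(-1 + 13)*(-1223 + 2) = √12*(-1221) = (2*√3)*(-1221) = -2442*√3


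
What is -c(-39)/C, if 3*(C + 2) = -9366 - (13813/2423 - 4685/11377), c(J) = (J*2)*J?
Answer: 41928602391/43083127493 ≈ 0.97320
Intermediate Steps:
c(J) = 2*J² (c(J) = (2*J)*J = 2*J²)
C = -86166254986/27566471 (C = -2 + (-9366 - (13813/2423 - 4685/11377))/3 = -2 + (-9366 - 1*145798746/27566471)/3 = -2 + (-9366 - 145798746/27566471)/3 = -2 + (⅓)*(-258333366132/27566471) = -2 - 86111122044/27566471 = -86166254986/27566471 ≈ -3125.8)
-c(-39)/C = -2*(-39)²/(-86166254986/27566471) = -2*1521*(-27566471)/86166254986 = -3042*(-27566471)/86166254986 = -1*(-41928602391/43083127493) = 41928602391/43083127493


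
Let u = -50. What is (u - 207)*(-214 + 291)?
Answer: -19789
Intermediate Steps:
(u - 207)*(-214 + 291) = (-50 - 207)*(-214 + 291) = -257*77 = -19789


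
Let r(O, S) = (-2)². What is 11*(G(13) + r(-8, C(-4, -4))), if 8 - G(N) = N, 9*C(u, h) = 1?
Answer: -11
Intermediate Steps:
C(u, h) = ⅑ (C(u, h) = (⅑)*1 = ⅑)
G(N) = 8 - N
r(O, S) = 4
11*(G(13) + r(-8, C(-4, -4))) = 11*((8 - 1*13) + 4) = 11*((8 - 13) + 4) = 11*(-5 + 4) = 11*(-1) = -11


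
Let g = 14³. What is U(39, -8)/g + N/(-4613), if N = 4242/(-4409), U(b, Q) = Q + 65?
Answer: 167278131/7972777064 ≈ 0.020981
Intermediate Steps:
U(b, Q) = 65 + Q
g = 2744
N = -4242/4409 (N = 4242*(-1/4409) = -4242/4409 ≈ -0.96212)
U(39, -8)/g + N/(-4613) = (65 - 8)/2744 - 4242/4409/(-4613) = 57*(1/2744) - 4242/4409*(-1/4613) = 57/2744 + 606/2905531 = 167278131/7972777064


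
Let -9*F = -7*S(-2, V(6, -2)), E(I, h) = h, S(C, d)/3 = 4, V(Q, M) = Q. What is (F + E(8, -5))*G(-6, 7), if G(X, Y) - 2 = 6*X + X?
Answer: -520/3 ≈ -173.33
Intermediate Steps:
S(C, d) = 12 (S(C, d) = 3*4 = 12)
G(X, Y) = 2 + 7*X (G(X, Y) = 2 + (6*X + X) = 2 + 7*X)
F = 28/3 (F = -(-7)*12/9 = -1/9*(-84) = 28/3 ≈ 9.3333)
(F + E(8, -5))*G(-6, 7) = (28/3 - 5)*(2 + 7*(-6)) = 13*(2 - 42)/3 = (13/3)*(-40) = -520/3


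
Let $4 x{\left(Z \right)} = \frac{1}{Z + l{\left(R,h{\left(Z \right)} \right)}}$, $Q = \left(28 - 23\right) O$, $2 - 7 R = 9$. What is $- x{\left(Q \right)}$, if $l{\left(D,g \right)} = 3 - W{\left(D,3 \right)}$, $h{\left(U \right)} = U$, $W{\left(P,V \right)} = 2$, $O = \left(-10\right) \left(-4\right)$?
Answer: $- \frac{1}{804} \approx -0.0012438$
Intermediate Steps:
$O = 40$
$R = -1$ ($R = \frac{2}{7} - \frac{9}{7} = -1$)
$l{\left(D,g \right)} = 1$ ($l{\left(D,g \right)} = 3 - 2 = 1$)
$Q = 200$ ($Q = \left(28 - 23\right) 40 = 5 \cdot 40 = 200$)
$x{\left(Z \right)} = \frac{1}{4 \left(1 + Z\right)}$ ($x{\left(Z \right)} = \frac{1}{4 \left(Z + 1\right)} = \frac{1}{4 \left(1 + Z\right)}$)
$- x{\left(Q \right)} = - \frac{1}{4 \left(1 + 200\right)} = - \frac{1}{4 \cdot 201} = \left(-1\right) \frac{1}{804} = - \frac{1}{804}$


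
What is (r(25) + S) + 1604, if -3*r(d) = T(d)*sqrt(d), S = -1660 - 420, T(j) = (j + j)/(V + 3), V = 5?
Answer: -5837/12 ≈ -486.42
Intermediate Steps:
T(j) = j/4 (T(j) = (j + j)/(5 + 3) = (2*j)/8 = (2*j)*(1/8) = j/4)
S = -2080
r(d) = -d**(3/2)/12 (r(d) = -d/4*sqrt(d)/3 = -d**(3/2)/12)
(r(25) + S) + 1604 = (-25**(3/2)/12 - 2080) + 1604 = (-1/12*125 - 2080) + 1604 = (-125/12 - 2080) + 1604 = -25085/12 + 1604 = -5837/12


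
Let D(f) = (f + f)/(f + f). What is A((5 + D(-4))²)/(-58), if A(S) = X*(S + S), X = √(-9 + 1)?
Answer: -72*I*√2/29 ≈ -3.5112*I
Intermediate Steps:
X = 2*I*√2 (X = √(-8) = 2*I*√2 ≈ 2.8284*I)
D(f) = 1 (D(f) = (2*f)/((2*f)) = (2*f)*(1/(2*f)) = 1)
A(S) = 4*I*S*√2 (A(S) = (2*I*√2)*(S + S) = (2*I*√2)*(2*S) = 4*I*S*√2)
A((5 + D(-4))²)/(-58) = (4*I*(5 + 1)²*√2)/(-58) = (4*I*6²*√2)*(-1/58) = (4*I*36*√2)*(-1/58) = (144*I*√2)*(-1/58) = -72*I*√2/29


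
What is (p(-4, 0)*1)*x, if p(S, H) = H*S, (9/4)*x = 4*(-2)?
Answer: 0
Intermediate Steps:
x = -32/9 (x = 4*(4*(-2))/9 = (4/9)*(-8) = -32/9 ≈ -3.5556)
(p(-4, 0)*1)*x = ((0*(-4))*1)*(-32/9) = (0*1)*(-32/9) = 0*(-32/9) = 0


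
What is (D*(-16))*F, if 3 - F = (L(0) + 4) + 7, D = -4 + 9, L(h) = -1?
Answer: 560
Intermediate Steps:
D = 5
F = -7 (F = 3 - ((-1 + 4) + 7) = 3 - (3 + 7) = 3 - 1*10 = 3 - 10 = -7)
(D*(-16))*F = (5*(-16))*(-7) = -80*(-7) = 560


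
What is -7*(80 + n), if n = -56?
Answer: -168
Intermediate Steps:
-7*(80 + n) = -7*(80 - 56) = -7*24 = -168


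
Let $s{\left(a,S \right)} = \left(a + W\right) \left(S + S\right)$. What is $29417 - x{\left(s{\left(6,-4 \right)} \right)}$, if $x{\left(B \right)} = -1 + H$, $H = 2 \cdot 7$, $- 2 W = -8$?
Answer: $29404$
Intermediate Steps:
$W = 4$ ($W = \left(- \frac{1}{2}\right) \left(-8\right) = 4$)
$s{\left(a,S \right)} = 2 S \left(4 + a\right)$ ($s{\left(a,S \right)} = \left(a + 4\right) \left(S + S\right) = \left(4 + a\right) 2 S = 2 S \left(4 + a\right)$)
$H = 14$
$x{\left(B \right)} = 13$ ($x{\left(B \right)} = -1 + 14 = 13$)
$29417 - x{\left(s{\left(6,-4 \right)} \right)} = 29417 - 13 = 29404$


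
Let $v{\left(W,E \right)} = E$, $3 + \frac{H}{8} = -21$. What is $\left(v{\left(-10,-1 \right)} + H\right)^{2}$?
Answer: $37249$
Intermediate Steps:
$H = -192$ ($H = -24 + 8 \left(-21\right) = -24 - 168 = -192$)
$\left(v{\left(-10,-1 \right)} + H\right)^{2} = \left(-1 - 192\right)^{2} = \left(-193\right)^{2} = 37249$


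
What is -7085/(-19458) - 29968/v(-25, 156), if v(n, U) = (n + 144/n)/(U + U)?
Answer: 4548320731565/14963202 ≈ 3.0397e+5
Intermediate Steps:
v(n, U) = (n + 144/n)/(2*U) (v(n, U) = (n + 144/n)/((2*U)) = (n + 144/n)*(1/(2*U)) = (n + 144/n)/(2*U))
-7085/(-19458) - 29968/v(-25, 156) = -7085/(-19458) - 29968*(-7800/(144 + (-25)**2)) = -7085*(-1/19458) - 29968*(-7800/(144 + 625)) = 7085/19458 - 29968/((1/2)*(1/156)*(-1/25)*769) = 7085/19458 - 29968/(-769/7800) = 7085/19458 - 29968*(-7800/769) = 7085/19458 + 233750400/769 = 4548320731565/14963202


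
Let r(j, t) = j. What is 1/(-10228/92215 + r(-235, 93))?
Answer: -92215/21680753 ≈ -0.0042533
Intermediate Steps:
1/(-10228/92215 + r(-235, 93)) = 1/(-10228/92215 - 235) = 1/(-21680753/92215) = -92215/21680753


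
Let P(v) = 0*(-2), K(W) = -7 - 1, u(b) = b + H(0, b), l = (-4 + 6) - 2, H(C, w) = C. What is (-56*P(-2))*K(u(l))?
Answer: 0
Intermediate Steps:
l = 0 (l = 2 - 2 = 0)
u(b) = b (u(b) = b + 0 = b)
K(W) = -8
P(v) = 0
(-56*P(-2))*K(u(l)) = -56*0*(-8) = 0*(-8) = 0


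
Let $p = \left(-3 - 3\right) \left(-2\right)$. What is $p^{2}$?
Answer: $144$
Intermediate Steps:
$p = 12$ ($p = \left(-6\right) \left(-2\right) = 12$)
$p^{2} = 12^{2} = 144$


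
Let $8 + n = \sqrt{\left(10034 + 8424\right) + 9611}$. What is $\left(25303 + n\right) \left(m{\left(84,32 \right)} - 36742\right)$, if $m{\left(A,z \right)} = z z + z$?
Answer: $-902677370 - 35686 \sqrt{28069} \approx -9.0866 \cdot 10^{8}$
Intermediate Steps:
$n = -8 + \sqrt{28069}$ ($n = -8 + \sqrt{\left(10034 + 8424\right) + 9611} = -8 + \sqrt{18458 + 9611} = -8 + \sqrt{28069} \approx 159.54$)
$m{\left(A,z \right)} = z + z^{2}$ ($m{\left(A,z \right)} = z^{2} + z = z + z^{2}$)
$\left(25303 + n\right) \left(m{\left(84,32 \right)} - 36742\right) = \left(25303 - \left(8 - \sqrt{28069}\right)\right) \left(32 \left(1 + 32\right) - 36742\right) = \left(25295 + \sqrt{28069}\right) \left(32 \cdot 33 - 36742\right) = \left(25295 + \sqrt{28069}\right) \left(1056 - 36742\right) = \left(25295 + \sqrt{28069}\right) \left(-35686\right) = -902677370 - 35686 \sqrt{28069}$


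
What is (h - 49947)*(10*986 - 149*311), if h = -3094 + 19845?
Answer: 1210956884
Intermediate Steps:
h = 16751
(h - 49947)*(10*986 - 149*311) = (16751 - 49947)*(10*986 - 149*311) = -33196*(9860 - 46339) = -33196*(-36479) = 1210956884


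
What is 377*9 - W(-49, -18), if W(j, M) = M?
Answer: 3411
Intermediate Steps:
377*9 - W(-49, -18) = 377*9 - 1*(-18) = 3393 + 18 = 3411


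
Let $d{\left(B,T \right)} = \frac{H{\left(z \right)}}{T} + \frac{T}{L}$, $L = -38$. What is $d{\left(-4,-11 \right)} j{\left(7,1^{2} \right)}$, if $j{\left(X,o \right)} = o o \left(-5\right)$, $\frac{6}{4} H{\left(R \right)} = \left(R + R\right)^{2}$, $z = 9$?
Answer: $\frac{40435}{418} \approx 96.734$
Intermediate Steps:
$H{\left(R \right)} = \frac{8 R^{2}}{3}$ ($H{\left(R \right)} = \frac{2 \left(R + R\right)^{2}}{3} = \frac{2 \left(2 R\right)^{2}}{3} = \frac{2 \cdot 4 R^{2}}{3} = \frac{8 R^{2}}{3}$)
$d{\left(B,T \right)} = \frac{216}{T} - \frac{T}{38}$ ($d{\left(B,T \right)} = \frac{\frac{8}{3} \cdot 9^{2}}{T} + \frac{T}{-38} = \frac{\frac{8}{3} \cdot 81}{T} + T \left(- \frac{1}{38}\right) = \frac{216}{T} - \frac{T}{38}$)
$j{\left(X,o \right)} = - 5 o^{2}$ ($j{\left(X,o \right)} = o^{2} \left(-5\right) = - 5 o^{2}$)
$d{\left(-4,-11 \right)} j{\left(7,1^{2} \right)} = \left(\frac{216}{-11} - - \frac{11}{38}\right) \left(- 5 \left(1^{2}\right)^{2}\right) = \left(216 \left(- \frac{1}{11}\right) + \frac{11}{38}\right) \left(- 5 \cdot 1^{2}\right) = \left(- \frac{216}{11} + \frac{11}{38}\right) \left(\left(-5\right) 1\right) = \left(- \frac{8087}{418}\right) \left(-5\right) = \frac{40435}{418}$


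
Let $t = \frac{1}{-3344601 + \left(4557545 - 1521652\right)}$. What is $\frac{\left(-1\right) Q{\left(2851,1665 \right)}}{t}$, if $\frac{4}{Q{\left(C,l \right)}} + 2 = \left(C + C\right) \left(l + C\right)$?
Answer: $\frac{617416}{12875115} \approx 0.047954$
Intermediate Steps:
$Q{\left(C,l \right)} = \frac{4}{-2 + 2 C \left(C + l\right)}$ ($Q{\left(C,l \right)} = \frac{4}{-2 + \left(C + C\right) \left(l + C\right)} = \frac{4}{-2 + 2 C \left(C + l\right)}$)
$t = - \frac{1}{308708}$ ($t = \frac{1}{-3344601 + \left(4557545 - 1521652\right)} = \frac{1}{-3344601 + 3035893} = \frac{1}{-308708} = - \frac{1}{308708} \approx -3.2393 \cdot 10^{-6}$)
$\frac{\left(-1\right) Q{\left(2851,1665 \right)}}{t} = \frac{\left(-1\right) \frac{2}{-1 + 2851^{2} + 2851 \cdot 1665}}{- \frac{1}{308708}} = - \frac{2}{-1 + 8128201 + 4746915} \left(-308708\right) = - \frac{2}{12875115} \left(-308708\right) = \left(-1\right) \frac{2}{12875115} \left(-308708\right) = \left(- \frac{2}{12875115}\right) \left(-308708\right) = \frac{617416}{12875115}$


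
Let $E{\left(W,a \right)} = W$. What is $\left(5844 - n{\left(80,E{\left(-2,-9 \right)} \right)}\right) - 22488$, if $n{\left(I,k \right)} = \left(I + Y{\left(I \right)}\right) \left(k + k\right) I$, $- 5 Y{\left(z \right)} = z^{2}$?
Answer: $-400644$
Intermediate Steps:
$Y{\left(z \right)} = - \frac{z^{2}}{5}$
$n{\left(I,k \right)} = 2 I k \left(I - \frac{I^{2}}{5}\right)$ ($n{\left(I,k \right)} = \left(I - \frac{I^{2}}{5}\right) \left(k + k\right) I = \left(I - \frac{I^{2}}{5}\right) 2 k I = 2 k \left(I - \frac{I^{2}}{5}\right) I = 2 I k \left(I - \frac{I^{2}}{5}\right)$)
$\left(5844 - n{\left(80,E{\left(-2,-9 \right)} \right)}\right) - 22488 = \left(5844 - \frac{2}{5} \left(-2\right) 80^{2} \left(5 - 80\right)\right) - 22488 = \left(5844 - \frac{2}{5} \left(-2\right) 6400 \left(5 - 80\right)\right) - 22488 = \left(5844 - \frac{2}{5} \left(-2\right) 6400 \left(-75\right)\right) - 22488 = \left(5844 - 384000\right) - 22488 = -378156 - 22488 = -400644$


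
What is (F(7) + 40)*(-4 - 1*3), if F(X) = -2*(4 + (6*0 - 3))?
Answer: -266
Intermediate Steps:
F(X) = -2 (F(X) = -2*(4 + (0 - 3)) = -2*(4 - 3) = -2*1 = -2)
(F(7) + 40)*(-4 - 1*3) = (-2 + 40)*(-4 - 1*3) = 38*(-4 - 3) = 38*(-7) = -266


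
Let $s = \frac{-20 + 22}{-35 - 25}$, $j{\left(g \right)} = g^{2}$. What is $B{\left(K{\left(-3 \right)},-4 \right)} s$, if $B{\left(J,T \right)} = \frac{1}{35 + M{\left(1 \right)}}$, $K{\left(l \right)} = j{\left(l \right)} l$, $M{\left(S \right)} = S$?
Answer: $- \frac{1}{1080} \approx -0.00092593$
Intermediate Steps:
$K{\left(l \right)} = l^{3}$ ($K{\left(l \right)} = l^{2} l = l^{3}$)
$B{\left(J,T \right)} = \frac{1}{36}$ ($B{\left(J,T \right)} = \frac{1}{35 + 1} = \frac{1}{36}$)
$s = - \frac{1}{30}$ ($s = \frac{2}{-60} = 2 \left(- \frac{1}{60}\right) = - \frac{1}{30} \approx -0.033333$)
$B{\left(K{\left(-3 \right)},-4 \right)} s = \frac{1}{36} \left(- \frac{1}{30}\right) = - \frac{1}{1080}$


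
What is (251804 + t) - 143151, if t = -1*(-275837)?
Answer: 384490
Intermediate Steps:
t = 275837
(251804 + t) - 143151 = (251804 + 275837) - 143151 = 527641 - 143151 = 384490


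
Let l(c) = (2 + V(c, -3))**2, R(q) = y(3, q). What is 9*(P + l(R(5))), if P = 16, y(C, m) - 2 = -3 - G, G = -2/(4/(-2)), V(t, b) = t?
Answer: 144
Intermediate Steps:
G = 1 (G = -2/(4*(-1/2)) = -2/(-2) = -2*(-1/2) = 1)
y(C, m) = -2 (y(C, m) = 2 + (-3 - 1*1) = 2 + (-3 - 1) = 2 - 4 = -2)
R(q) = -2
l(c) = (2 + c)**2
9*(P + l(R(5))) = 9*(16 + (2 - 2)**2) = 9*(16 + 0**2) = 9*(16 + 0) = 9*16 = 144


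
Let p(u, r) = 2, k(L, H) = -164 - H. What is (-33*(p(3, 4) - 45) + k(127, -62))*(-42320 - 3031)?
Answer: -59727267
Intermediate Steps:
(-33*(p(3, 4) - 45) + k(127, -62))*(-42320 - 3031) = (-33*(2 - 45) + (-164 - 1*(-62)))*(-42320 - 3031) = (-33*(-43) + (-164 + 62))*(-45351) = (1419 - 102)*(-45351) = 1317*(-45351) = -59727267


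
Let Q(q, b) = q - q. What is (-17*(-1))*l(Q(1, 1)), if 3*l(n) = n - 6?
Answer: -34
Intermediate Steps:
Q(q, b) = 0
l(n) = -2 + n/3 (l(n) = (n - 6)/3 = (-6 + n)/3 = -2 + n/3)
(-17*(-1))*l(Q(1, 1)) = (-17*(-1))*(-2 + (⅓)*0) = 17*(-2 + 0) = 17*(-2) = -34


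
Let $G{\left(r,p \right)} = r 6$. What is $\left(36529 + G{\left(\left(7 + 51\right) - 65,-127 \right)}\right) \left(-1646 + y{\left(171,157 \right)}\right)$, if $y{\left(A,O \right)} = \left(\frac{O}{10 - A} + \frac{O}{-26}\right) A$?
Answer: $- \frac{434580055415}{4186} \approx -1.0382 \cdot 10^{8}$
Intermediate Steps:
$G{\left(r,p \right)} = 6 r$
$y{\left(A,O \right)} = A \left(- \frac{O}{26} + \frac{O}{10 - A}\right)$ ($y{\left(A,O \right)} = \left(\frac{O}{10 - A} + O \left(- \frac{1}{26}\right)\right) A = \left(\frac{O}{10 - A} - \frac{O}{26}\right) A = \left(- \frac{O}{26} + \frac{O}{10 - A}\right) A = A \left(- \frac{O}{26} + \frac{O}{10 - A}\right)$)
$\left(36529 + G{\left(\left(7 + 51\right) - 65,-127 \right)}\right) \left(-1646 + y{\left(171,157 \right)}\right) = \left(36529 + 6 \left(\left(7 + 51\right) - 65\right)\right) \left(-1646 - 171 \cdot 157 \frac{1}{-260 + 26 \cdot 171} \left(16 + 171\right)\right) = \left(36529 + 6 \left(58 - 65\right)\right) \left(-1646 - 171 \cdot 157 \frac{1}{-260 + 4446} \cdot 187\right) = \left(36529 + 6 \left(-7\right)\right) \left(-1646 - 171 \cdot 157 \cdot \frac{1}{4186} \cdot 187\right) = \left(36529 - 42\right) \left(-1646 - 171 \cdot 157 \cdot \frac{1}{4186} \cdot 187\right) = 36487 \left(-1646 - \frac{5020389}{4186}\right) = 36487 \left(- \frac{11910545}{4186}\right) = - \frac{434580055415}{4186}$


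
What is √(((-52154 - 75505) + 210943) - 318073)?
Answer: I*√234789 ≈ 484.55*I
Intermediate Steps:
√(((-52154 - 75505) + 210943) - 318073) = √((-127659 + 210943) - 318073) = √(83284 - 318073) = √(-234789) = I*√234789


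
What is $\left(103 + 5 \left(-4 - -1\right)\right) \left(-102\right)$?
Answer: $-8976$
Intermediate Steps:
$\left(103 + 5 \left(-4 - -1\right)\right) \left(-102\right) = \left(103 + 5 \left(-4 + 1\right)\right) \left(-102\right) = \left(103 + 5 \left(-3\right)\right) \left(-102\right) = \left(103 - 15\right) \left(-102\right) = 88 \left(-102\right) = -8976$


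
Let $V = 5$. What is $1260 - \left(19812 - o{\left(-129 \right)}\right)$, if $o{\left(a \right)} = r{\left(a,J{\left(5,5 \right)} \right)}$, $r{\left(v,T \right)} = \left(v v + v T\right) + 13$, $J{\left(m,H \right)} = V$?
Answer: $-2543$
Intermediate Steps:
$J{\left(m,H \right)} = 5$
$r{\left(v,T \right)} = 13 + v^{2} + T v$ ($r{\left(v,T \right)} = \left(v^{2} + T v\right) + 13 = 13 + v^{2} + T v$)
$o{\left(a \right)} = 13 + a^{2} + 5 a$
$1260 - \left(19812 - o{\left(-129 \right)}\right) = 1260 - \left(19812 - \left(13 + \left(-129\right)^{2} + 5 \left(-129\right)\right)\right) = 1260 - \left(19812 - \left(13 + 16641 - 645\right)\right) = 1260 - \left(19812 - 16009\right) = 1260 - 3803 = -2543$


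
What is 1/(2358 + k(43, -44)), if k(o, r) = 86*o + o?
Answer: 1/6099 ≈ 0.00016396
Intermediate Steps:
k(o, r) = 87*o
1/(2358 + k(43, -44)) = 1/(2358 + 87*43) = 1/(2358 + 3741) = 1/6099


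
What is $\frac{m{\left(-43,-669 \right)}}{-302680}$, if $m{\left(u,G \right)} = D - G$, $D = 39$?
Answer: $- \frac{177}{75670} \approx -0.0023391$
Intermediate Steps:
$m{\left(u,G \right)} = 39 - G$
$\frac{m{\left(-43,-669 \right)}}{-302680} = \frac{39 - -669}{-302680} = \left(39 + 669\right) \left(- \frac{1}{302680}\right) = 708 \left(- \frac{1}{302680}\right) = - \frac{177}{75670}$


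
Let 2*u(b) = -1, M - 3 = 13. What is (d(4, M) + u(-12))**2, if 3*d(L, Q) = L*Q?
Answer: 15625/36 ≈ 434.03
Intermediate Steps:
M = 16 (M = 3 + 13 = 16)
u(b) = -1/2 (u(b) = (1/2)*(-1) = -1/2)
d(L, Q) = L*Q/3 (d(L, Q) = (L*Q)/3 = L*Q/3)
(d(4, M) + u(-12))**2 = ((1/3)*4*16 - 1/2)**2 = (64/3 - 1/2)**2 = (125/6)**2 = 15625/36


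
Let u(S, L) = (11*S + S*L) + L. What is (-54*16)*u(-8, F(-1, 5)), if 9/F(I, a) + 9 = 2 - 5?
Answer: 71496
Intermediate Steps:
F(I, a) = -3/4 (F(I, a) = 9/(-9 + (2 - 5)) = 9/(-9 - 3) = 9/(-12) = 9*(-1/12) = -3/4)
u(S, L) = L + 11*S + L*S (u(S, L) = (11*S + L*S) + L = L + 11*S + L*S)
(-54*16)*u(-8, F(-1, 5)) = (-54*16)*(-3/4 + 11*(-8) - 3/4*(-8)) = -864*(-3/4 - 88 + 6) = -864*(-331/4) = 71496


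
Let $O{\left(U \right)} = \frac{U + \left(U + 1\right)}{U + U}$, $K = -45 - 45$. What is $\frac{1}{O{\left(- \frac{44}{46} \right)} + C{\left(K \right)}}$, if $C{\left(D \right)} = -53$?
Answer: $- \frac{44}{2311} \approx -0.019039$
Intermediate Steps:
$K = -90$ ($K = -45 - 45 = -90$)
$O{\left(U \right)} = \frac{1 + 2 U}{2 U}$ ($O{\left(U \right)} = \frac{U + \left(1 + U\right)}{2 U} = \left(1 + 2 U\right) \frac{1}{2 U} = \frac{1 + 2 U}{2 U}$)
$\frac{1}{O{\left(- \frac{44}{46} \right)} + C{\left(K \right)}} = \frac{1}{\frac{\frac{1}{2} - \frac{44}{46}}{\left(-44\right) \frac{1}{46}} - 53} = \frac{1}{\frac{\frac{1}{2} - \frac{22}{23}}{\left(-44\right) \frac{1}{46}} - 53} = \frac{1}{\frac{\frac{1}{2} - \frac{22}{23}}{- \frac{22}{23}} - 53} = \frac{1}{\left(- \frac{23}{22}\right) \left(- \frac{21}{46}\right) - 53} = \frac{1}{\frac{21}{44} - 53} = \frac{1}{- \frac{2311}{44}} = - \frac{44}{2311}$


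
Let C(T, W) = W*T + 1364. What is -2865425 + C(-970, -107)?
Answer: -2760271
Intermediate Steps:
C(T, W) = 1364 + T*W (C(T, W) = T*W + 1364 = 1364 + T*W)
-2865425 + C(-970, -107) = -2865425 + (1364 - 970*(-107)) = -2865425 + (1364 + 103790) = -2865425 + 105154 = -2760271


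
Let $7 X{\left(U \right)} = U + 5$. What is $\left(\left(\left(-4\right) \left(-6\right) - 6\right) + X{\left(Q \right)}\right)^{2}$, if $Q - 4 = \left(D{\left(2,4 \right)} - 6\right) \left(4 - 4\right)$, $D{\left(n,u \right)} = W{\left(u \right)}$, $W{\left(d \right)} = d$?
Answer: $\frac{18225}{49} \approx 371.94$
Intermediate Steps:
$D{\left(n,u \right)} = u$
$Q = 4$ ($Q = 4 + \left(4 - 6\right) \left(4 - 4\right) = 4 - 0 = 4 + 0 = 4$)
$X{\left(U \right)} = \frac{5}{7} + \frac{U}{7}$ ($X{\left(U \right)} = \frac{U + 5}{7} = \frac{5 + U}{7} = \frac{5}{7} + \frac{U}{7}$)
$\left(\left(\left(-4\right) \left(-6\right) - 6\right) + X{\left(Q \right)}\right)^{2} = \left(\left(\left(-4\right) \left(-6\right) - 6\right) + \left(\frac{5}{7} + \frac{1}{7} \cdot 4\right)\right)^{2} = \left(\left(24 - 6\right) + \left(\frac{5}{7} + \frac{4}{7}\right)\right)^{2} = \left(18 + \frac{9}{7}\right)^{2} = \left(\frac{135}{7}\right)^{2} = \frac{18225}{49}$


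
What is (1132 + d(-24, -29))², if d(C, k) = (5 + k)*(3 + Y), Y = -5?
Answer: 1392400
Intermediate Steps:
d(C, k) = -10 - 2*k (d(C, k) = (5 + k)*(3 - 5) = (5 + k)*(-2) = -10 - 2*k)
(1132 + d(-24, -29))² = (1132 + (-10 - 2*(-29)))² = (1132 + (-10 + 58))² = (1132 + 48)² = 1180² = 1392400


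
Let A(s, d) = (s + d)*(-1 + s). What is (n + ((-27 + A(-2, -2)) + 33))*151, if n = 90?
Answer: 16308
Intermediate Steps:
A(s, d) = (-1 + s)*(d + s) (A(s, d) = (d + s)*(-1 + s) = (-1 + s)*(d + s))
(n + ((-27 + A(-2, -2)) + 33))*151 = (90 + ((-27 + ((-2)² - 1*(-2) - 1*(-2) - 2*(-2))) + 33))*151 = (90 + ((-27 + (4 + 2 + 2 + 4)) + 33))*151 = (90 + ((-27 + 12) + 33))*151 = (90 + (-15 + 33))*151 = (90 + 18)*151 = 108*151 = 16308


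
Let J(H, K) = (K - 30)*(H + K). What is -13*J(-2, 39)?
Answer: -4329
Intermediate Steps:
J(H, K) = (-30 + K)*(H + K)
-13*J(-2, 39) = -13*(39² - 30*(-2) - 30*39 - 2*39) = -13*(1521 + 60 - 1170 - 78) = -13*333 = -4329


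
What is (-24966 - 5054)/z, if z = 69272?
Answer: -7505/17318 ≈ -0.43336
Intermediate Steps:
(-24966 - 5054)/z = (-24966 - 5054)/69272 = -30020*1/69272 = -7505/17318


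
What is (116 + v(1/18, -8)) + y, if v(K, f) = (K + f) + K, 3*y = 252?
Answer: 1729/9 ≈ 192.11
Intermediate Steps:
y = 84 (y = (⅓)*252 = 84)
v(K, f) = f + 2*K
(116 + v(1/18, -8)) + y = (116 + (-8 + 2/18)) + 84 = (116 + (-8 + 2*(1/18))) + 84 = (116 + (-8 + ⅑)) + 84 = (116 - 71/9) + 84 = 973/9 + 84 = 1729/9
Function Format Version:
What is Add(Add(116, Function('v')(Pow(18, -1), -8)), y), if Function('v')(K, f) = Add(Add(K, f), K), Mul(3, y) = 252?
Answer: Rational(1729, 9) ≈ 192.11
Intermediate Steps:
y = 84 (y = Mul(Rational(1, 3), 252) = 84)
Function('v')(K, f) = Add(f, Mul(2, K))
Add(Add(116, Function('v')(Pow(18, -1), -8)), y) = Add(Add(116, Add(-8, Mul(2, Pow(18, -1)))), 84) = Add(Add(116, Add(-8, Mul(2, Rational(1, 18)))), 84) = Add(Add(116, Add(-8, Rational(1, 9))), 84) = Add(Add(116, Rational(-71, 9)), 84) = Add(Rational(973, 9), 84) = Rational(1729, 9)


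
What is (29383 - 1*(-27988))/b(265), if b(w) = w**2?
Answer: 57371/70225 ≈ 0.81696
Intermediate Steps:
(29383 - 1*(-27988))/b(265) = (29383 - 1*(-27988))/(265**2) = (29383 + 27988)/70225 = 57371*(1/70225) = 57371/70225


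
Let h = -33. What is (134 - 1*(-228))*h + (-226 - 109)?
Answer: -12281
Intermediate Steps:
(134 - 1*(-228))*h + (-226 - 109) = (134 - 1*(-228))*(-33) + (-226 - 109) = (134 + 228)*(-33) - 335 = 362*(-33) - 335 = -11946 - 335 = -12281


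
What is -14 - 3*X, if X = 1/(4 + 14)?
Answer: -85/6 ≈ -14.167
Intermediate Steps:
X = 1/18 ≈ 0.055556
-14 - 3*X = -14 - 3*1/18 = -14 - ⅙ = -85/6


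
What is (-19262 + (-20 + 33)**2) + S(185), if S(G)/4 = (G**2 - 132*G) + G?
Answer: 20867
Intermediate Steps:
S(G) = -524*G + 4*G**2 (S(G) = 4*((G**2 - 132*G) + G) = 4*(G**2 - 131*G) = -524*G + 4*G**2)
(-19262 + (-20 + 33)**2) + S(185) = (-19262 + (-20 + 33)**2) + 4*185*(-131 + 185) = (-19262 + 13**2) + 4*185*54 = (-19262 + 169) + 39960 = -19093 + 39960 = 20867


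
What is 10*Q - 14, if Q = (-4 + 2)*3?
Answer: -74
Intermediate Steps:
Q = -6 (Q = -2*3 = -6)
10*Q - 14 = 10*(-6) - 14 = -60 - 14 = -74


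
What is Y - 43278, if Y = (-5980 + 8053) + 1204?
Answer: -40001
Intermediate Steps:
Y = 3277 (Y = 2073 + 1204 = 3277)
Y - 43278 = 3277 - 43278 = -40001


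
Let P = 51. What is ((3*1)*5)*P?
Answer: 765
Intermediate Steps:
((3*1)*5)*P = ((3*1)*5)*51 = (3*5)*51 = 15*51 = 765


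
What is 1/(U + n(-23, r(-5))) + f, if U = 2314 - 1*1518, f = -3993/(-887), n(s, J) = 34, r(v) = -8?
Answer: 3315077/736210 ≈ 4.5029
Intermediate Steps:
f = 3993/887 (f = -3993*(-1/887) = 3993/887 ≈ 4.5017)
U = 796 (U = 2314 - 1518 = 796)
1/(U + n(-23, r(-5))) + f = 1/(796 + 34) + 3993/887 = 1/830 + 3993/887 = 3315077/736210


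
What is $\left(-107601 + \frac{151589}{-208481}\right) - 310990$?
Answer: $- \frac{87268421860}{208481} \approx -4.1859 \cdot 10^{5}$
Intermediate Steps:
$\left(-107601 + \frac{151589}{-208481}\right) - 310990 = \left(-107601 + 151589 \left(- \frac{1}{208481}\right)\right) - 310990 = \left(-107601 - \frac{151589}{208481}\right) - 310990 = - \frac{22432915670}{208481} - 310990 = - \frac{87268421860}{208481}$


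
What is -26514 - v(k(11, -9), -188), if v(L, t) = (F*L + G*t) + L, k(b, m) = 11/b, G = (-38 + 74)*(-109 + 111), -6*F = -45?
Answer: -25973/2 ≈ -12987.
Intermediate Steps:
F = 15/2 (F = -⅙*(-45) = 15/2 ≈ 7.5000)
G = 72 (G = 36*2 = 72)
v(L, t) = 72*t + 17*L/2 (v(L, t) = (15*L/2 + 72*t) + L = (72*t + 15*L/2) + L = 72*t + 17*L/2)
-26514 - v(k(11, -9), -188) = -26514 - (72*(-188) + 17*(11/11)/2) = -26514 - (-13536 + 17*(11*(1/11))/2) = -26514 - (-13536 + (17/2)*1) = -26514 - (-13536 + 17/2) = -26514 - 1*(-27055/2) = -26514 + 27055/2 = -25973/2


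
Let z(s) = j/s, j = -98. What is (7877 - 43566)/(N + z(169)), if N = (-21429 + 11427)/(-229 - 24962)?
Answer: 50646010077/259460 ≈ 1.9520e+5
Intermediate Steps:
N = 3334/8397 (N = -10002/(-25191) = -10002*(-1/25191) = 3334/8397 ≈ 0.39705)
z(s) = -98/s
(7877 - 43566)/(N + z(169)) = (7877 - 43566)/(3334/8397 - 98/169) = -35689/(3334/8397 - 98*1/169) = -35689/(3334/8397 - 98/169) = -35689/(-259460/1419093) = -35689*(-1419093/259460) = 50646010077/259460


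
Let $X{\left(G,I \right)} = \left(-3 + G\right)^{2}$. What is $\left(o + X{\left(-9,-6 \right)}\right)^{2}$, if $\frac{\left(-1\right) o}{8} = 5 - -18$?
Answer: $1600$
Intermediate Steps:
$o = -184$ ($o = - 8 \left(5 - -18\right) = - 8 \left(5 + 18\right) = \left(-8\right) 23 = -184$)
$\left(o + X{\left(-9,-6 \right)}\right)^{2} = \left(-184 + \left(-3 - 9\right)^{2}\right)^{2} = \left(-184 + \left(-12\right)^{2}\right)^{2} = \left(-184 + 144\right)^{2} = \left(-40\right)^{2} = 1600$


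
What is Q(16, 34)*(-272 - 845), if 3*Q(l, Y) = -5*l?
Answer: 89360/3 ≈ 29787.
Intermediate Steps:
Q(l, Y) = -5*l/3 (Q(l, Y) = (-5*l)/3 = -5*l/3)
Q(16, 34)*(-272 - 845) = (-5/3*16)*(-272 - 845) = -80/3*(-1117) = 89360/3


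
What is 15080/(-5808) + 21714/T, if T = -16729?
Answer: -47298529/12145254 ≈ -3.8944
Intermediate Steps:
15080/(-5808) + 21714/T = 15080/(-5808) + 21714/(-16729) = 15080*(-1/5808) + 21714*(-1/16729) = -1885/726 - 21714/16729 = -47298529/12145254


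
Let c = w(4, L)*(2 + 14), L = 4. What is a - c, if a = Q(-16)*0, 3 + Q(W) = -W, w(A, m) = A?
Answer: -64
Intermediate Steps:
Q(W) = -3 - W
a = 0 (a = (-3 - 1*(-16))*0 = (-3 + 16)*0 = 13*0 = 0)
c = 64 (c = 4*(2 + 14) = 4*16 = 64)
a - c = 0 - 1*64 = 0 - 64 = -64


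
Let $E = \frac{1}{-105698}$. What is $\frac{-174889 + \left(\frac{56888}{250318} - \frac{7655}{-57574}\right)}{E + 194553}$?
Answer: $- \frac{66601937308709198577}{74090614033349114069} \approx -0.89893$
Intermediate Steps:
$E = - \frac{1}{105698} \approx -9.4609 \cdot 10^{-6}$
$\frac{-174889 + \left(\frac{56888}{250318} - \frac{7655}{-57574}\right)}{E + 194553} = \frac{-174889 + \left(\frac{56888}{250318} - \frac{7655}{-57574}\right)}{- \frac{1}{105698} + 194553} = \frac{-174889 + \left(56888 \cdot \frac{1}{250318} - - \frac{7655}{57574}\right)}{\frac{20563862993}{105698}} = \left(-174889 + \left(\frac{28444}{125159} + \frac{7655}{57574}\right)\right) \frac{105698}{20563862993} = \left(-174889 + \frac{2595727001}{7205904266}\right) \frac{105698}{20563862993} = \left(- \frac{1260230795449473}{7205904266}\right) \frac{105698}{20563862993} = - \frac{66601937308709198577}{74090614033349114069}$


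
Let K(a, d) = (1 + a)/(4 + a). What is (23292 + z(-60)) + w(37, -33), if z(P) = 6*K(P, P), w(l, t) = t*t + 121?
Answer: 686233/28 ≈ 24508.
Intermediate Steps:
K(a, d) = (1 + a)/(4 + a)
w(l, t) = 121 + t**2 (w(l, t) = t**2 + 121 = 121 + t**2)
z(P) = 6*(1 + P)/(4 + P) (z(P) = 6*((1 + P)/(4 + P)) = 6*(1 + P)/(4 + P))
(23292 + z(-60)) + w(37, -33) = (23292 + 6*(1 - 60)/(4 - 60)) + (121 + (-33)**2) = (23292 + 6*(-59)/(-56)) + (121 + 1089) = (23292 + 6*(-1/56)*(-59)) + 1210 = (23292 + 177/28) + 1210 = 652353/28 + 1210 = 686233/28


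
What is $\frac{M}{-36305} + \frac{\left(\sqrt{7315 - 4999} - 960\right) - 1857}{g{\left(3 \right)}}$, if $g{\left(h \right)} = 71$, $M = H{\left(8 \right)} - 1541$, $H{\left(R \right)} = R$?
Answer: $- \frac{102162342}{2577655} + \frac{2 \sqrt{579}}{71} \approx -38.956$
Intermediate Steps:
$M = -1533$ ($M = 8 - 1541 = -1533$)
$\frac{M}{-36305} + \frac{\left(\sqrt{7315 - 4999} - 960\right) - 1857}{g{\left(3 \right)}} = - \frac{1533}{-36305} + \frac{\left(\sqrt{7315 - 4999} - 960\right) - 1857}{71} = \left(-1533\right) \left(- \frac{1}{36305}\right) + \left(\left(\sqrt{2316} - 960\right) - 1857\right) \frac{1}{71} = \frac{1533}{36305} + \left(\left(2 \sqrt{579} - 960\right) - 1857\right) \frac{1}{71} = \frac{1533}{36305} + \left(\left(-960 + 2 \sqrt{579}\right) - 1857\right) \frac{1}{71} = \frac{1533}{36305} + \left(-2817 + 2 \sqrt{579}\right) \frac{1}{71} = \frac{1533}{36305} - \left(\frac{2817}{71} - \frac{2 \sqrt{579}}{71}\right) = - \frac{102162342}{2577655} + \frac{2 \sqrt{579}}{71}$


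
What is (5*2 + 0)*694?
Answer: 6940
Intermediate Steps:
(5*2 + 0)*694 = (10 + 0)*694 = 10*694 = 6940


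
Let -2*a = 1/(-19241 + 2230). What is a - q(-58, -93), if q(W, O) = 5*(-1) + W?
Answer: 2143387/34022 ≈ 63.000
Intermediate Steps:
q(W, O) = -5 + W
a = 1/34022 (a = -1/(2*(-19241 + 2230)) = -½/(-17011) = -½*(-1/17011) = 1/34022 ≈ 2.9393e-5)
a - q(-58, -93) = 1/34022 - (-5 - 58) = 1/34022 - 1*(-63) = 1/34022 + 63 = 2143387/34022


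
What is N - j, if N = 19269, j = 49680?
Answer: -30411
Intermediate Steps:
N - j = 19269 - 1*49680 = 19269 - 49680 = -30411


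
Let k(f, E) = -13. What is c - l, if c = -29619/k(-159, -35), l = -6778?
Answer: 117733/13 ≈ 9056.4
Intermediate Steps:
c = 29619/13 (c = -29619/(-13) = -29619*(-1/13) = 29619/13 ≈ 2278.4)
c - l = 29619/13 - 1*(-6778) = 29619/13 + 6778 = 117733/13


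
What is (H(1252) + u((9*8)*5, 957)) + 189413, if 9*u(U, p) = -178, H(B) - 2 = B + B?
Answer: 1727093/9 ≈ 1.9190e+5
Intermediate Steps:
H(B) = 2 + 2*B (H(B) = 2 + (B + B) = 2 + 2*B)
u(U, p) = -178/9 (u(U, p) = (1/9)*(-178) = -178/9)
(H(1252) + u((9*8)*5, 957)) + 189413 = ((2 + 2*1252) - 178/9) + 189413 = ((2 + 2504) - 178/9) + 189413 = (2506 - 178/9) + 189413 = 22376/9 + 189413 = 1727093/9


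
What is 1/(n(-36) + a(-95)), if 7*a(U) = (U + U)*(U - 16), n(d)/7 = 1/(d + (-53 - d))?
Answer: 371/1117721 ≈ 0.00033193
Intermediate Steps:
n(d) = -7/53 (n(d) = 7/(d + (-53 - d)) = 7/(-53) = 7*(-1/53) = -7/53)
a(U) = 2*U*(-16 + U)/7 (a(U) = ((U + U)*(U - 16))/7 = ((2*U)*(-16 + U))/7 = (2*U*(-16 + U))/7 = 2*U*(-16 + U)/7)
1/(n(-36) + a(-95)) = 1/(-7/53 + (2/7)*(-95)*(-16 - 95)) = 1/(-7/53 + (2/7)*(-95)*(-111)) = 1/(-7/53 + 21090/7) = 1/(1117721/371) = 371/1117721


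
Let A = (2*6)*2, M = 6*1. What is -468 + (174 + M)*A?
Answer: 3852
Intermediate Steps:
M = 6
A = 24 (A = 12*2 = 24)
-468 + (174 + M)*A = -468 + (174 + 6)*24 = -468 + 180*24 = -468 + 4320 = 3852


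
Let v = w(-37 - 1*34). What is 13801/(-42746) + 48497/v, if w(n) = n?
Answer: -2074032633/3034966 ≈ -683.38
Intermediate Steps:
v = -71 (v = -37 - 1*34 = -37 - 34 = -71)
13801/(-42746) + 48497/v = 13801/(-42746) + 48497/(-71) = 13801*(-1/42746) + 48497*(-1/71) = -13801/42746 - 48497/71 = -2074032633/3034966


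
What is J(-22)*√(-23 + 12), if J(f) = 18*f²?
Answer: 8712*I*√11 ≈ 28894.0*I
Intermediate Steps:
J(-22)*√(-23 + 12) = (18*(-22)²)*√(-23 + 12) = (18*484)*√(-11) = 8712*(I*√11) = 8712*I*√11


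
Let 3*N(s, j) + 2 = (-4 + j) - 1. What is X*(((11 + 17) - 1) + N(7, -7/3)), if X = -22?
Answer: -4730/9 ≈ -525.56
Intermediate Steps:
N(s, j) = -7/3 + j/3 (N(s, j) = -2/3 + ((-4 + j) - 1)/3 = -2/3 + (-5 + j)/3 = -2/3 + (-5/3 + j/3) = -7/3 + j/3)
X*(((11 + 17) - 1) + N(7, -7/3)) = -22*(((11 + 17) - 1) + (-7/3 + (-7/3)/3)) = -22*((28 - 1) + (-7/3 + (-7*1/3)/3)) = -22*(27 + (-7/3 + (1/3)*(-7/3))) = -22*(27 + (-7/3 - 7/9)) = -22*(27 - 28/9) = -22*215/9 = -4730/9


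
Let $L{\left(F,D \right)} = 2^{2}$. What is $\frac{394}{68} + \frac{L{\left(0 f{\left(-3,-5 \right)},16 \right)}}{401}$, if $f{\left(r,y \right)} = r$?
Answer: $\frac{79133}{13634} \approx 5.8041$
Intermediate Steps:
$L{\left(F,D \right)} = 4$
$\frac{394}{68} + \frac{L{\left(0 f{\left(-3,-5 \right)},16 \right)}}{401} = \frac{394}{68} + \frac{4}{401} = 394 \cdot \frac{1}{68} + 4 \cdot \frac{1}{401} = \frac{197}{34} + \frac{4}{401} = \frac{79133}{13634}$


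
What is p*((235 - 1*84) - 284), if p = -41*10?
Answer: 54530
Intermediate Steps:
p = -410
p*((235 - 1*84) - 284) = -410*((235 - 1*84) - 284) = -410*((235 - 84) - 284) = -410*(151 - 284) = -410*(-133) = 54530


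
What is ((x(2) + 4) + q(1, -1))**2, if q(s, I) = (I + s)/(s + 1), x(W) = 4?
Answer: 64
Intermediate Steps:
q(s, I) = (I + s)/(1 + s)
((x(2) + 4) + q(1, -1))**2 = ((4 + 4) + (-1 + 1)/(1 + 1))**2 = (8 + 0/2)**2 = (8 + (1/2)*0)**2 = (8 + 0)**2 = 8**2 = 64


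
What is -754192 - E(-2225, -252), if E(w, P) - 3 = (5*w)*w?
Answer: -25507320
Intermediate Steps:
E(w, P) = 3 + 5*w**2 (E(w, P) = 3 + (5*w)*w = 3 + 5*w**2)
-754192 - E(-2225, -252) = -754192 - (3 + 5*(-2225)**2) = -754192 - (3 + 5*4950625) = -754192 - (3 + 24753125) = -754192 - 1*24753128 = -754192 - 24753128 = -25507320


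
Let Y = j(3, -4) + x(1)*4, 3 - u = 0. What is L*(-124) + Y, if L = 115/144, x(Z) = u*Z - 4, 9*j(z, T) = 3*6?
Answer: -3637/36 ≈ -101.03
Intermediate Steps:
u = 3 (u = 3 - 1*0 = 3 + 0 = 3)
j(z, T) = 2 (j(z, T) = (3*6)/9 = (⅑)*18 = 2)
x(Z) = -4 + 3*Z (x(Z) = 3*Z - 4 = -4 + 3*Z)
L = 115/144 (L = 115*(1/144) = 115/144 ≈ 0.79861)
Y = -2 (Y = 2 + (-4 + 3*1)*4 = 2 + (-4 + 3)*4 = 2 - 1*4 = 2 - 4 = -2)
L*(-124) + Y = (115/144)*(-124) - 2 = -3565/36 - 2 = -3637/36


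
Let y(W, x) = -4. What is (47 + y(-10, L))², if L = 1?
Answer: 1849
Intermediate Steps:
(47 + y(-10, L))² = (47 - 4)² = 43² = 1849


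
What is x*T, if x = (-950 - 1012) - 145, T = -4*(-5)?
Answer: -42140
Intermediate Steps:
T = 20
x = -2107 (x = -1962 - 145 = -2107)
x*T = -2107*20 = -42140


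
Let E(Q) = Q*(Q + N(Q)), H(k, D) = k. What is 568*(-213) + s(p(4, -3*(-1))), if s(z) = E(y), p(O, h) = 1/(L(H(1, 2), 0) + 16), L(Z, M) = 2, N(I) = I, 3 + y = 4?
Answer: -120982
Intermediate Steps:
y = 1 (y = -3 + 4 = 1)
E(Q) = 2*Q² (E(Q) = Q*(Q + Q) = Q*(2*Q) = 2*Q²)
p(O, h) = 1/18 (p(O, h) = 1/(2 + 16) = 1/18)
s(z) = 2 (s(z) = 2*1² = 2*1 = 2)
568*(-213) + s(p(4, -3*(-1))) = 568*(-213) + 2 = -120984 + 2 = -120982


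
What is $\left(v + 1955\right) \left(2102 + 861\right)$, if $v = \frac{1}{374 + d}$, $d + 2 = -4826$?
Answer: $\frac{25800526947}{4454} \approx 5.7927 \cdot 10^{6}$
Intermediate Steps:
$d = -4828$ ($d = -2 - 4826 = -4828$)
$v = - \frac{1}{4454}$ ($v = \frac{1}{374 - 4828} = \frac{1}{-4454} = - \frac{1}{4454} \approx -0.00022452$)
$\left(v + 1955\right) \left(2102 + 861\right) = \left(- \frac{1}{4454} + 1955\right) \left(2102 + 861\right) = \frac{8707569}{4454} \cdot 2963 = \frac{25800526947}{4454}$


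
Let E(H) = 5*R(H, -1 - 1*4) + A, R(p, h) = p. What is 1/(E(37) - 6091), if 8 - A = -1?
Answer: -1/5897 ≈ -0.00016958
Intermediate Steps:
A = 9 (A = 8 - 1*(-1) = 8 + 1 = 9)
E(H) = 9 + 5*H (E(H) = 5*H + 9 = 9 + 5*H)
1/(E(37) - 6091) = 1/((9 + 5*37) - 6091) = 1/((9 + 185) - 6091) = 1/(194 - 6091) = 1/(-5897) = -1/5897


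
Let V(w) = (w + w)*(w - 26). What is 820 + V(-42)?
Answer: 6532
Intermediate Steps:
V(w) = 2*w*(-26 + w) (V(w) = (2*w)*(-26 + w) = 2*w*(-26 + w))
820 + V(-42) = 820 + 2*(-42)*(-26 - 42) = 820 + 2*(-42)*(-68) = 820 + 5712 = 6532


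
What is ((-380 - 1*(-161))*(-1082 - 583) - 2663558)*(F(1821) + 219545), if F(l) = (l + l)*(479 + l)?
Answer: -19761875451835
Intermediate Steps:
F(l) = 2*l*(479 + l) (F(l) = (2*l)*(479 + l) = 2*l*(479 + l))
((-380 - 1*(-161))*(-1082 - 583) - 2663558)*(F(1821) + 219545) = ((-380 - 1*(-161))*(-1082 - 583) - 2663558)*(2*1821*(479 + 1821) + 219545) = ((-380 + 161)*(-1665) - 2663558)*(2*1821*2300 + 219545) = (-219*(-1665) - 2663558)*(8376600 + 219545) = (364635 - 2663558)*8596145 = -2298923*8596145 = -19761875451835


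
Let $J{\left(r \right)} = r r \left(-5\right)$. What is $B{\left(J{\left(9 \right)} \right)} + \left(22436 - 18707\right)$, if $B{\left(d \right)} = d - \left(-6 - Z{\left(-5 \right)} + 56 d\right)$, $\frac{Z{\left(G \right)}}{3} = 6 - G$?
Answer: $26043$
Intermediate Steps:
$J{\left(r \right)} = - 5 r^{2}$ ($J{\left(r \right)} = r^{2} \left(-5\right) = - 5 r^{2}$)
$Z{\left(G \right)} = 18 - 3 G$ ($Z{\left(G \right)} = 3 \left(6 - G\right) = 18 - 3 G$)
$B{\left(d \right)} = 39 - 55 d$ ($B{\left(d \right)} = d - \left(-39 + 56 d\right) = 39 - 55 d$)
$B{\left(J{\left(9 \right)} \right)} + \left(22436 - 18707\right) = \left(39 - 55 \left(- 5 \cdot 9^{2}\right)\right) + \left(22436 - 18707\right) = \left(39 - 55 \left(\left(-5\right) 81\right)\right) + 3729 = \left(39 - -22275\right) + 3729 = \left(39 + 22275\right) + 3729 = 22314 + 3729 = 26043$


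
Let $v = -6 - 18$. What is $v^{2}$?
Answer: $576$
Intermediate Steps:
$v = -24$ ($v = -6 - 18 = -24$)
$v^{2} = \left(-24\right)^{2} = 576$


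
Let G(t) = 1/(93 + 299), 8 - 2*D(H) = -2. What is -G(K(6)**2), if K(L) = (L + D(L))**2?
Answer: -1/392 ≈ -0.0025510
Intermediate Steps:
D(H) = 5 (D(H) = 4 - 1/2*(-2) = 4 + 1 = 5)
K(L) = (5 + L)**2 (K(L) = (L + 5)**2 = (5 + L)**2)
G(t) = 1/392
-G(K(6)**2) = -1*1/392 = -1/392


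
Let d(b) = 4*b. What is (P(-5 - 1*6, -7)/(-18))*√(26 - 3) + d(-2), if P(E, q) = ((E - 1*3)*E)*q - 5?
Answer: -8 + 361*√23/6 ≈ 280.55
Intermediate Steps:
P(E, q) = -5 + E*q*(-3 + E) (P(E, q) = ((E - 3)*E)*q - 5 = ((-3 + E)*E)*q - 5 = (E*(-3 + E))*q - 5 = E*q*(-3 + E) - 5 = -5 + E*q*(-3 + E))
(P(-5 - 1*6, -7)/(-18))*√(26 - 3) + d(-2) = ((-5 - 7*(-5 - 1*6)² - 3*(-5 - 1*6)*(-7))/(-18))*√(26 - 3) + 4*(-2) = ((-5 - 7*(-5 - 6)² - 3*(-5 - 6)*(-7))*(-1/18))*√23 - 8 = ((-5 - 7*(-11)² - 3*(-11)*(-7))*(-1/18))*√23 - 8 = ((-5 - 7*121 - 231)*(-1/18))*√23 - 8 = ((-5 - 847 - 231)*(-1/18))*√23 - 8 = (-1083*(-1/18))*√23 - 8 = 361*√23/6 - 8 = -8 + 361*√23/6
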